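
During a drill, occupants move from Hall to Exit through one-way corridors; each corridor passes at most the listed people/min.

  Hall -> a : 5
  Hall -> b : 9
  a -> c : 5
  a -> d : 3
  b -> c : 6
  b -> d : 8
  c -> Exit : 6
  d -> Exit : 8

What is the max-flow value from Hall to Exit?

14

Augment Hall→a→c→Exit: bottleneck 5, flow now 5.
Augment Hall→b→c→Exit: bottleneck 1, flow now 6.
Augment Hall→b→d→Exit: bottleneck 8, flow now 14.
No augmenting path remains; maximum flow = 14.
In the residual graph, reachable from Hall: {Hall}.
Min-cut edges: Hall→a (5), Hall→b (9); capacity 5 + 9 = 14.
This cut is saturated, so no flow can exceed 14.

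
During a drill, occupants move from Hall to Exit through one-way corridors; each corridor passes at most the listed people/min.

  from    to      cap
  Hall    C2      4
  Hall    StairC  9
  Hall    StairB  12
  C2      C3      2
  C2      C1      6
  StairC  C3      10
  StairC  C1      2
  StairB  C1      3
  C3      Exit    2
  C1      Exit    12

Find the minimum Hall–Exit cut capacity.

Augment Hall→C2→C3→Exit: bottleneck 2, flow now 2.
Augment Hall→C2→C1→Exit: bottleneck 2, flow now 4.
Augment Hall→StairC→C1→Exit: bottleneck 2, flow now 6.
Augment Hall→StairB→C1→Exit: bottleneck 3, flow now 9.
Augment Hall→StairC→C3→C2→C1→Exit: bottleneck 2, flow now 11. (uses reverse residual edge)
No augmenting path remains; maximum flow = 11.
By max-flow min-cut, the minimum cut capacity equals the max flow.
In the residual graph, reachable from Hall: {Hall, StairC, StairB, C3}.
Min-cut edges: Hall→C2 (4), StairC→C1 (2), StairB→C1 (3), C3→Exit (2); capacity 4 + 2 + 3 + 2 = 11.

11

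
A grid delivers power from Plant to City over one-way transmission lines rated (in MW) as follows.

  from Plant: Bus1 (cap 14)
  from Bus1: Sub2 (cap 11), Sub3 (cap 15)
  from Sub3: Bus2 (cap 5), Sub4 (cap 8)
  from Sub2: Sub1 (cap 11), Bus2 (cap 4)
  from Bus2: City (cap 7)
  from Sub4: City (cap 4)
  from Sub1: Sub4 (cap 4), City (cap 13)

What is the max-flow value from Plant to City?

Augment Plant→Bus1→Sub3→Bus2→City: bottleneck 5, flow now 5.
Augment Plant→Bus1→Sub3→Sub4→City: bottleneck 4, flow now 9.
Augment Plant→Bus1→Sub2→Bus2→City: bottleneck 2, flow now 11.
Augment Plant→Bus1→Sub2→Sub1→City: bottleneck 3, flow now 14.
No augmenting path remains; maximum flow = 14.
In the residual graph, reachable from Plant: {Plant}.
Min-cut edges: Plant→Bus1 (14); capacity 14 = 14.
This cut is saturated, so no flow can exceed 14.

14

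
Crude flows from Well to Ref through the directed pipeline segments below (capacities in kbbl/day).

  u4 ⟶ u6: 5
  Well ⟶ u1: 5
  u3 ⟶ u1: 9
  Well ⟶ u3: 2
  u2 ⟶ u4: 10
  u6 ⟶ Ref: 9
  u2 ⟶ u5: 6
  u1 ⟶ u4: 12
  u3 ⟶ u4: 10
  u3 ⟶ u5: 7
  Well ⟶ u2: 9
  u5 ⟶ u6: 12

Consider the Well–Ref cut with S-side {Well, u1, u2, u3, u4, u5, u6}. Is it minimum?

Yes — it is a minimum cut (capacity 9).

Given cut capacity: 9 = 9.
Augment Well→u1→u4→u6→Ref: bottleneck 5, flow now 5.
Augment Well→u2→u5→u6→Ref: bottleneck 4, flow now 9.
No augmenting path remains; maximum flow = 9.
Cut capacity 9 equals the max flow, so it is a minimum cut.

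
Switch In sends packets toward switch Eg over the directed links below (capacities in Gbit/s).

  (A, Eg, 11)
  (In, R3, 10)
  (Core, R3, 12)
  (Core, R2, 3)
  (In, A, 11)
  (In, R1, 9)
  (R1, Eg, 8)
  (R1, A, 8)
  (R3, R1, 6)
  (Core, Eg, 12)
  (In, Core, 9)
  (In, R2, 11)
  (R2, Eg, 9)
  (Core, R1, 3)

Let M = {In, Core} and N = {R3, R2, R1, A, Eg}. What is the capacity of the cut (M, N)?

71

Edges leaving {In, Core}: In→R3 (10), In→R2 (11), In→R1 (9), In→A (11), Core→R3 (12), Core→R2 (3), Core→R1 (3), Core→Eg (12).
Cut capacity = 10 + 11 + 9 + 11 + 12 + 3 + 3 + 12 = 71.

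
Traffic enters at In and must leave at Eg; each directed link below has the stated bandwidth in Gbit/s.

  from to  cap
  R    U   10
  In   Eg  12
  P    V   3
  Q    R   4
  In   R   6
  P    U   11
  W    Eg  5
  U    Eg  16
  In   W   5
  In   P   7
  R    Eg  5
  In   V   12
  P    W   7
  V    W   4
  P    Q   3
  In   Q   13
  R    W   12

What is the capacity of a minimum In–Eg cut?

34

Augment In→Eg: bottleneck 12, flow now 12.
Augment In→R→Eg: bottleneck 5, flow now 17.
Augment In→W→Eg: bottleneck 5, flow now 22.
Augment In→P→U→Eg: bottleneck 7, flow now 29.
Augment In→R→U→Eg: bottleneck 1, flow now 30.
Augment In→Q→R→U→Eg: bottleneck 4, flow now 34.
No augmenting path remains; maximum flow = 34.
By max-flow min-cut, the minimum cut capacity equals the max flow.
In the residual graph, reachable from In: {In, Q, V, W}.
Min-cut edges: In→P (7), In→R (6), In→Eg (12), Q→R (4), W→Eg (5); capacity 7 + 6 + 12 + 4 + 5 = 34.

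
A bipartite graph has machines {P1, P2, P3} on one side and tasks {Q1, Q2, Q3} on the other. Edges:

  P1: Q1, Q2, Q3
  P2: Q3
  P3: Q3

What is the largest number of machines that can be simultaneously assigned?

2

Unit-capacity flow: source→left, listed edges, right→sink; max matching = max flow.
Augmenting path P1→Q1 (+1); matched 1.
Augmenting path P2→Q3 (+1); matched 2.
No augmenting path remains; maximum matching = 2.
König certificate: {P1, Q3} is a vertex cover of size 2 (every listed pair touches it), so no matching can be larger.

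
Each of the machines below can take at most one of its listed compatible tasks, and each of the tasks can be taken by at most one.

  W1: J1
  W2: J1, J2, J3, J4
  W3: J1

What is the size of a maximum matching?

2

Unit-capacity flow: source→left, listed edges, right→sink; max matching = max flow.
Augmenting path W1→J1 (+1); matched 1.
Augmenting path W2→J2 (+1); matched 2.
No augmenting path remains; maximum matching = 2.
König certificate: {W2, J1} is a vertex cover of size 2 (every listed pair touches it), so no matching can be larger.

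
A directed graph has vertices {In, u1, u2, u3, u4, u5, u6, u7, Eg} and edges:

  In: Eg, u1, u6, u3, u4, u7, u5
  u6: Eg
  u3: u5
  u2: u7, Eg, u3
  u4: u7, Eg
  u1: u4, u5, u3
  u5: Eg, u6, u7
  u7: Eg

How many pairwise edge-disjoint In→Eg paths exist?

5

Assign every edge capacity 1; by Menger, the answer equals the max flow.
Path In→Eg (+1); total 1.
Path In→u4→Eg (+1); total 2.
Path In→u5→Eg (+1); total 3.
Path In→u6→Eg (+1); total 4.
Path In→u7→Eg (+1); total 5.
No residual In→Eg path; max flow = 5.
Certifying cut of size 5: {In→Eg, u4→Eg, u5→Eg, u6→Eg, u7→Eg}.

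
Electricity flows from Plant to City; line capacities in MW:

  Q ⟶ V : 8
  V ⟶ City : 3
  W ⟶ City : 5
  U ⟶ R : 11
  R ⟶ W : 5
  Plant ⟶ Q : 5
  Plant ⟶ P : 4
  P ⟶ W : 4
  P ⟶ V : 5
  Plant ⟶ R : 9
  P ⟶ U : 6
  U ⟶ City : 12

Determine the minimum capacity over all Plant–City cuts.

12

Augment Plant→P→U→City: bottleneck 4, flow now 4.
Augment Plant→Q→V→City: bottleneck 3, flow now 7.
Augment Plant→R→W→City: bottleneck 5, flow now 12.
No augmenting path remains; maximum flow = 12.
By max-flow min-cut, the minimum cut capacity equals the max flow.
In the residual graph, reachable from Plant: {Plant, Q, R, V}.
Min-cut edges: Plant→P (4), R→W (5), V→City (3); capacity 4 + 5 + 3 = 12.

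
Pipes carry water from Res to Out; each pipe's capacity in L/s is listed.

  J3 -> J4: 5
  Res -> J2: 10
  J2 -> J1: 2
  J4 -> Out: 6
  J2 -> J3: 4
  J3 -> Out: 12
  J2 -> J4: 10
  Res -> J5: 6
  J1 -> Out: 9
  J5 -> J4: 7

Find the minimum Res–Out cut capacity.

Augment Res→J5→J4→Out: bottleneck 6, flow now 6.
Augment Res→J2→J1→Out: bottleneck 2, flow now 8.
Augment Res→J2→J3→Out: bottleneck 4, flow now 12.
No augmenting path remains; maximum flow = 12.
By max-flow min-cut, the minimum cut capacity equals the max flow.
In the residual graph, reachable from Res: {Res, J5, J2, J4}.
Min-cut edges: J2→J1 (2), J2→J3 (4), J4→Out (6); capacity 2 + 4 + 6 = 12.

12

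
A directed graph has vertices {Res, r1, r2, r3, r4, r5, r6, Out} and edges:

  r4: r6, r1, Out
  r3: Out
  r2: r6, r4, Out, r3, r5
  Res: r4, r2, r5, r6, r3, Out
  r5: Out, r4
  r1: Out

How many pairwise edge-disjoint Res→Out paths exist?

5

Assign every edge capacity 1; by Menger, the answer equals the max flow.
Path Res→Out (+1); total 1.
Path Res→r2→Out (+1); total 2.
Path Res→r3→Out (+1); total 3.
Path Res→r4→Out (+1); total 4.
Path Res→r5→Out (+1); total 5.
No residual Res→Out path; max flow = 5.
Certifying cut of size 5: {Res→Out, Res→r2, Res→r3, Res→r4, Res→r5}.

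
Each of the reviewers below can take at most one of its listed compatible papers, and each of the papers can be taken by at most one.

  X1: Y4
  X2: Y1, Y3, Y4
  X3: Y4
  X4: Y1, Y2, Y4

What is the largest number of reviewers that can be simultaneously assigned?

Unit-capacity flow: source→left, listed edges, right→sink; max matching = max flow.
Augmenting path X1→Y4 (+1); matched 1.
Augmenting path X2→Y1 (+1); matched 2.
Augmenting path X4→Y2 (+1); matched 3.
No augmenting path remains; maximum matching = 3.
König certificate: {X2, X4, Y4} is a vertex cover of size 3 (every listed pair touches it), so no matching can be larger.

3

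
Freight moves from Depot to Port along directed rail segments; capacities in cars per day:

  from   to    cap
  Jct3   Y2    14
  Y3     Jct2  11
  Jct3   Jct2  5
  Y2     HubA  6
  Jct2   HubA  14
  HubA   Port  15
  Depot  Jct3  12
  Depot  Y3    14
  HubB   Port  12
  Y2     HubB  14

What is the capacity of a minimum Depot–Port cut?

23

Augment Depot→Jct3→Jct2→HubA→Port: bottleneck 5, flow now 5.
Augment Depot→Jct3→Y2→HubB→Port: bottleneck 7, flow now 12.
Augment Depot→Y3→Jct2→HubA→Port: bottleneck 9, flow now 21.
Augment Depot→Y3→Jct2→Jct3→Y2→HubB→Port: bottleneck 2, flow now 23. (uses reverse residual edge)
No augmenting path remains; maximum flow = 23.
By max-flow min-cut, the minimum cut capacity equals the max flow.
In the residual graph, reachable from Depot: {Depot, Y3}.
Min-cut edges: Depot→Jct3 (12), Y3→Jct2 (11); capacity 12 + 11 = 23.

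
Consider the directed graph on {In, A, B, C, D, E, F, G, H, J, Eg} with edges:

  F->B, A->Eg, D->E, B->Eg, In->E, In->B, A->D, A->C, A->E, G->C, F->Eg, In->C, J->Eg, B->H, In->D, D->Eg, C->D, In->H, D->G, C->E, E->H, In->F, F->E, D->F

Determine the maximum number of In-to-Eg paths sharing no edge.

3

Assign every edge capacity 1; by Menger, the answer equals the max flow.
Path In→B→Eg (+1); total 1.
Path In→D→Eg (+1); total 2.
Path In→F→Eg (+1); total 3.
No residual In→Eg path; max flow = 3.
Certifying cut of size 3: {B→Eg, D→Eg, F→Eg}.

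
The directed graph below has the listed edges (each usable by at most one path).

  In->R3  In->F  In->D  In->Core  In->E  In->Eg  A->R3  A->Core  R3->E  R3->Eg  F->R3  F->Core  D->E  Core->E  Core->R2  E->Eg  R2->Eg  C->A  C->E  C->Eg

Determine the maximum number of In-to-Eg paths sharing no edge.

Assign every edge capacity 1; by Menger, the answer equals the max flow.
Path In→Eg (+1); total 1.
Path In→R3→Eg (+1); total 2.
Path In→E→Eg (+1); total 3.
Path In→Core→R2→Eg (+1); total 4.
No residual In→Eg path; max flow = 4.
Certifying cut of size 4: {Core→R2, E→Eg, In→Eg, R3→Eg}.

4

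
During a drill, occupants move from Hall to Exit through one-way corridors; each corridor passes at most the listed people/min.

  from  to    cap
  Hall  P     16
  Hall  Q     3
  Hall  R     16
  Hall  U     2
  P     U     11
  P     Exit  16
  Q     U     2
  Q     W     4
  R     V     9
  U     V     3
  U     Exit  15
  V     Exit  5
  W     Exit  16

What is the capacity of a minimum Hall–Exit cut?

26

Augment Hall→P→Exit: bottleneck 16, flow now 16.
Augment Hall→U→Exit: bottleneck 2, flow now 18.
Augment Hall→Q→U→Exit: bottleneck 2, flow now 20.
Augment Hall→Q→W→Exit: bottleneck 1, flow now 21.
Augment Hall→R→V→Exit: bottleneck 5, flow now 26.
No augmenting path remains; maximum flow = 26.
By max-flow min-cut, the minimum cut capacity equals the max flow.
In the residual graph, reachable from Hall: {Hall, R, V}.
Min-cut edges: Hall→P (16), Hall→Q (3), Hall→U (2), V→Exit (5); capacity 16 + 3 + 2 + 5 = 26.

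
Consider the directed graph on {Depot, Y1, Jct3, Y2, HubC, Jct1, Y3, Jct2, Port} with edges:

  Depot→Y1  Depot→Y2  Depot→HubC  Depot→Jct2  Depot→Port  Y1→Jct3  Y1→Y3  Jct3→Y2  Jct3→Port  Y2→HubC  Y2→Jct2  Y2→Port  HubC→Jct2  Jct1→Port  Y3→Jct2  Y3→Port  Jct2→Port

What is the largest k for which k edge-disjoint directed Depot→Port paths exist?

Assign every edge capacity 1; by Menger, the answer equals the max flow.
Path Depot→Port (+1); total 1.
Path Depot→Y2→Port (+1); total 2.
Path Depot→Jct2→Port (+1); total 3.
Path Depot→Y1→Jct3→Port (+1); total 4.
No residual Depot→Port path; max flow = 4.
Certifying cut of size 4: {Depot→Port, Depot→Y1, Depot→Y2, Jct2→Port}.

4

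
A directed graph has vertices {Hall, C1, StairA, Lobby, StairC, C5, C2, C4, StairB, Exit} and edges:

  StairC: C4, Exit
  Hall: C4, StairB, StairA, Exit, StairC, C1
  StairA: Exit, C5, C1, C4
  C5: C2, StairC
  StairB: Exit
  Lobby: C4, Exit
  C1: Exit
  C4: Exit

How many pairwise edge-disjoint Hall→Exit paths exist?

6

Assign every edge capacity 1; by Menger, the answer equals the max flow.
Path Hall→Exit (+1); total 1.
Path Hall→C1→Exit (+1); total 2.
Path Hall→StairA→Exit (+1); total 3.
Path Hall→StairC→Exit (+1); total 4.
Path Hall→C4→Exit (+1); total 5.
Path Hall→StairB→Exit (+1); total 6.
No residual Hall→Exit path; max flow = 6.
Certifying cut of size 6: {Hall→C1, Hall→C4, Hall→Exit, Hall→StairA, Hall→StairB, Hall→StairC}.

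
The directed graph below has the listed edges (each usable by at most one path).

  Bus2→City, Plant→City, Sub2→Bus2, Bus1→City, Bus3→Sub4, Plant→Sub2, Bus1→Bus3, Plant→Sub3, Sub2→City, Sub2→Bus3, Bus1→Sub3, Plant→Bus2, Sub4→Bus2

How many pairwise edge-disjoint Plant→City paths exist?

Assign every edge capacity 1; by Menger, the answer equals the max flow.
Path Plant→City (+1); total 1.
Path Plant→Sub2→City (+1); total 2.
Path Plant→Bus2→City (+1); total 3.
No residual Plant→City path; max flow = 3.
Certifying cut of size 3: {Plant→Bus2, Plant→City, Plant→Sub2}.

3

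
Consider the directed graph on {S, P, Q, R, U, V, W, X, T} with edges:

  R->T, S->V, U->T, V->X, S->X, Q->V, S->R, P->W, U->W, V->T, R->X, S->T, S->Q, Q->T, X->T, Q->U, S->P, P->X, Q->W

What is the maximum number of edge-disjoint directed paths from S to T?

5

Assign every edge capacity 1; by Menger, the answer equals the max flow.
Path S→T (+1); total 1.
Path S→Q→T (+1); total 2.
Path S→R→T (+1); total 3.
Path S→V→T (+1); total 4.
Path S→X→T (+1); total 5.
No residual S→T path; max flow = 5.
Certifying cut of size 5: {S→Q, S→R, S→T, S→V, X→T}.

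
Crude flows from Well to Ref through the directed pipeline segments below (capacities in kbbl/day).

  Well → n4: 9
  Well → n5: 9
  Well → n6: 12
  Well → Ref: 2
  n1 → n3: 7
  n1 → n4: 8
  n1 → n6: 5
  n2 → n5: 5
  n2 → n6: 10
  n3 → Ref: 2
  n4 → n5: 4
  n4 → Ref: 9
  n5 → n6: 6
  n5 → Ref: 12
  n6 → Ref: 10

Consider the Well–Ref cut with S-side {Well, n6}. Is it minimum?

Given cut capacity: 9 + 9 + 2 + 10 = 30.
Augment Well→Ref: bottleneck 2, flow now 2.
Augment Well→n4→Ref: bottleneck 9, flow now 11.
Augment Well→n5→Ref: bottleneck 9, flow now 20.
Augment Well→n6→Ref: bottleneck 10, flow now 30.
No augmenting path remains; maximum flow = 30.
Cut capacity 30 equals the max flow, so it is a minimum cut.

Yes — it is a minimum cut (capacity 30).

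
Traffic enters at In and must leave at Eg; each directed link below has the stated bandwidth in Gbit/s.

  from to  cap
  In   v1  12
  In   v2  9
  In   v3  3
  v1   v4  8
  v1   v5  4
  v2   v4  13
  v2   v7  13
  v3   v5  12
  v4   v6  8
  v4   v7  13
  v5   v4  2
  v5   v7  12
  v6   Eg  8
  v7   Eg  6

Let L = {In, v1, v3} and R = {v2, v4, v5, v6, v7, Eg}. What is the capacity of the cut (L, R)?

Edges leaving {In, v1, v3}: In→v2 (9), v1→v4 (8), v1→v5 (4), v3→v5 (12).
Cut capacity = 9 + 8 + 4 + 12 = 33.

33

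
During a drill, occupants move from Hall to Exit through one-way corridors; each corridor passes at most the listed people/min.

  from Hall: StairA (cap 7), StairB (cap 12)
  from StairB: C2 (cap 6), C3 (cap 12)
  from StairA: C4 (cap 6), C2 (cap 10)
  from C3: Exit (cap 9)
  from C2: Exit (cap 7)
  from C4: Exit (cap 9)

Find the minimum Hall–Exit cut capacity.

19

Augment Hall→StairB→C3→Exit: bottleneck 9, flow now 9.
Augment Hall→StairB→C2→Exit: bottleneck 3, flow now 12.
Augment Hall→StairA→C2→Exit: bottleneck 4, flow now 16.
Augment Hall→StairA→C4→Exit: bottleneck 3, flow now 19.
No augmenting path remains; maximum flow = 19.
By max-flow min-cut, the minimum cut capacity equals the max flow.
In the residual graph, reachable from Hall: {Hall}.
Min-cut edges: Hall→StairB (12), Hall→StairA (7); capacity 12 + 7 = 19.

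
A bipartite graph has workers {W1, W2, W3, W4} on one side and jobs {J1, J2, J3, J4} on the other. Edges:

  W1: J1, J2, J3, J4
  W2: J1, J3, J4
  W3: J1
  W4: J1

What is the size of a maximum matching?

Unit-capacity flow: source→left, listed edges, right→sink; max matching = max flow.
Augmenting path W1→J1 (+1); matched 1.
Augmenting path W2→J3 (+1); matched 2.
Augmenting path W3→J1→W1→J2 (+1); matched 3.
No augmenting path remains; maximum matching = 3.
König certificate: {W1, W2, J1} is a vertex cover of size 3 (every listed pair touches it), so no matching can be larger.

3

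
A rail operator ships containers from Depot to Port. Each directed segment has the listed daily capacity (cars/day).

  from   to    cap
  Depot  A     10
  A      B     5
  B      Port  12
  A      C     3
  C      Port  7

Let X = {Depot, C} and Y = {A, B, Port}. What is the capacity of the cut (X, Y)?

17

Edges leaving {Depot, C}: Depot→A (10), C→Port (7).
Cut capacity = 10 + 7 = 17.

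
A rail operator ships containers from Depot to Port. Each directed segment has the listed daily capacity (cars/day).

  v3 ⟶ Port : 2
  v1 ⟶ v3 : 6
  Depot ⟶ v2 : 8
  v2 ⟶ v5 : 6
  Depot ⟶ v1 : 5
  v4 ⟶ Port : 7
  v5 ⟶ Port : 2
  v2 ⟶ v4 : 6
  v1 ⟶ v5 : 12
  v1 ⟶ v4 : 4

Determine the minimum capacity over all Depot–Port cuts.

Augment Depot→v1→v3→Port: bottleneck 2, flow now 2.
Augment Depot→v1→v4→Port: bottleneck 3, flow now 5.
Augment Depot→v2→v4→Port: bottleneck 4, flow now 9.
Augment Depot→v2→v5→Port: bottleneck 2, flow now 11.
No augmenting path remains; maximum flow = 11.
By max-flow min-cut, the minimum cut capacity equals the max flow.
In the residual graph, reachable from Depot: {Depot, v1, v2, v3, v4, v5}.
Min-cut edges: v3→Port (2), v4→Port (7), v5→Port (2); capacity 2 + 7 + 2 = 11.

11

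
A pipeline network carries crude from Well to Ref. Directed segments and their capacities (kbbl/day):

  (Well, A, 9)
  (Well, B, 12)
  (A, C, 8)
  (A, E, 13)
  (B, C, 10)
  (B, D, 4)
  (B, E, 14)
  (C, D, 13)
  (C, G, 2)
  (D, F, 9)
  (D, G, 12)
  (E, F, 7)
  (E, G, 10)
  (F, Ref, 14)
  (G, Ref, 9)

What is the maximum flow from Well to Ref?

21

Augment Well→A→C→G→Ref: bottleneck 2, flow now 2.
Augment Well→A→E→F→Ref: bottleneck 7, flow now 9.
Augment Well→B→D→F→Ref: bottleneck 4, flow now 13.
Augment Well→B→E→G→Ref: bottleneck 7, flow now 20.
Augment Well→B→C→D→F→Ref: bottleneck 1, flow now 21.
No augmenting path remains; maximum flow = 21.
In the residual graph, reachable from Well: {Well}.
Min-cut edges: Well→A (9), Well→B (12); capacity 9 + 12 = 21.
This cut is saturated, so no flow can exceed 21.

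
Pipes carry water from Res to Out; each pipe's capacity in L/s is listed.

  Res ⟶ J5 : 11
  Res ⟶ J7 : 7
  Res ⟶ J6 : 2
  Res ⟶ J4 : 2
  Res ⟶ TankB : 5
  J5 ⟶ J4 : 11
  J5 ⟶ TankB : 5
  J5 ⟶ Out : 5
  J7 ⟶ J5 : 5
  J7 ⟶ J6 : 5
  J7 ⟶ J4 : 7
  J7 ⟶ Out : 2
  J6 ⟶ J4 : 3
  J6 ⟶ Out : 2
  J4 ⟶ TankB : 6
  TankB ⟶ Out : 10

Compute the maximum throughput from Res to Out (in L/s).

19

Augment Res→J5→Out: bottleneck 5, flow now 5.
Augment Res→J7→Out: bottleneck 2, flow now 7.
Augment Res→J6→Out: bottleneck 2, flow now 9.
Augment Res→TankB→Out: bottleneck 5, flow now 14.
Augment Res→J5→TankB→Out: bottleneck 5, flow now 19.
No augmenting path remains; maximum flow = 19.
In the residual graph, reachable from Res: {Res, J5, J7, J6, J4, TankB}.
Min-cut edges: J5→Out (5), J7→Out (2), J6→Out (2), TankB→Out (10); capacity 5 + 2 + 2 + 10 = 19.
This cut is saturated, so no flow can exceed 19.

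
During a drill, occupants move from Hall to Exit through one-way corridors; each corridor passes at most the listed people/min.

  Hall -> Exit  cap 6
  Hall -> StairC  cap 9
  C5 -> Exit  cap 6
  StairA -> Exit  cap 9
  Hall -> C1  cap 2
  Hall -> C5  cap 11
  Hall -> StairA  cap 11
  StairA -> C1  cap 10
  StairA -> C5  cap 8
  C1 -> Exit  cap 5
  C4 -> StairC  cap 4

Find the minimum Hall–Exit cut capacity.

25

Augment Hall→Exit: bottleneck 6, flow now 6.
Augment Hall→StairA→Exit: bottleneck 9, flow now 15.
Augment Hall→C1→Exit: bottleneck 2, flow now 17.
Augment Hall→C5→Exit: bottleneck 6, flow now 23.
Augment Hall→StairA→C1→Exit: bottleneck 2, flow now 25.
No augmenting path remains; maximum flow = 25.
By max-flow min-cut, the minimum cut capacity equals the max flow.
In the residual graph, reachable from Hall: {Hall, StairC, C5}.
Min-cut edges: Hall→StairA (11), Hall→C1 (2), Hall→Exit (6), C5→Exit (6); capacity 11 + 2 + 6 + 6 = 25.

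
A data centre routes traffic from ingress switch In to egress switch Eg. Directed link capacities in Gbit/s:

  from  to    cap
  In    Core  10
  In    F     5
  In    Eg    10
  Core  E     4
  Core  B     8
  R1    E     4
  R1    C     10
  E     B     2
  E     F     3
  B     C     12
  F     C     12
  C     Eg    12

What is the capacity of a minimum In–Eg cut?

Augment In→Eg: bottleneck 10, flow now 10.
Augment In→F→C→Eg: bottleneck 5, flow now 15.
Augment In→Core→B→C→Eg: bottleneck 7, flow now 22.
No augmenting path remains; maximum flow = 22.
By max-flow min-cut, the minimum cut capacity equals the max flow.
In the residual graph, reachable from In: {In, Core, E, B, F, C}.
Min-cut edges: In→Eg (10), C→Eg (12); capacity 10 + 12 = 22.

22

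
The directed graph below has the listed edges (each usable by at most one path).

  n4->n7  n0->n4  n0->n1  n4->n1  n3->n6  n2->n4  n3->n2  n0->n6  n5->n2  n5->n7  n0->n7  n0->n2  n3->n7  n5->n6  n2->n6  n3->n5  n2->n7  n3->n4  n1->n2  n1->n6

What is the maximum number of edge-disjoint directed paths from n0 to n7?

Assign every edge capacity 1; by Menger, the answer equals the max flow.
Path n0→n7 (+1); total 1.
Path n0→n2→n7 (+1); total 2.
Path n0→n4→n7 (+1); total 3.
No residual n0→n7 path; max flow = 3.
Certifying cut of size 3: {n0→n7, n2→n7, n4→n7}.

3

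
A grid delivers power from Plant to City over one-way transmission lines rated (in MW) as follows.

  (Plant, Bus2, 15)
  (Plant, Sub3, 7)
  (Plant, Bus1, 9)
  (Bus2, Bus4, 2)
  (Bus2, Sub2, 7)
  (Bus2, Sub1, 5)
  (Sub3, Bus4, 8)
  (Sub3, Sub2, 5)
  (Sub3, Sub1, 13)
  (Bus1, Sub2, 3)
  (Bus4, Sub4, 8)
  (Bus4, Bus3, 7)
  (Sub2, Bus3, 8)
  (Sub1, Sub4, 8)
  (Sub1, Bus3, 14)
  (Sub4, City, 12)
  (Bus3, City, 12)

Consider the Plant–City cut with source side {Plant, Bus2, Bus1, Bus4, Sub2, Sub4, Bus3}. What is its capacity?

36

Edges leaving {Plant, Bus2, Bus1, Bus4, Sub2, Sub4, Bus3}: Plant→Sub3 (7), Bus2→Sub1 (5), Sub4→City (12), Bus3→City (12).
Cut capacity = 7 + 5 + 12 + 12 = 36.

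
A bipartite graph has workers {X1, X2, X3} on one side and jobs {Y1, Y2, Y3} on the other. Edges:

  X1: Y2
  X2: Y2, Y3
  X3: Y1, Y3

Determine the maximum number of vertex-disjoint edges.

3

Unit-capacity flow: source→left, listed edges, right→sink; max matching = max flow.
Augmenting path X1→Y2 (+1); matched 1.
Augmenting path X2→Y3 (+1); matched 2.
Augmenting path X3→Y1 (+1); matched 3.
No augmenting path remains; maximum matching = 3.
König certificate: {X1, X2, X3} is a vertex cover of size 3 (every listed pair touches it), so no matching can be larger.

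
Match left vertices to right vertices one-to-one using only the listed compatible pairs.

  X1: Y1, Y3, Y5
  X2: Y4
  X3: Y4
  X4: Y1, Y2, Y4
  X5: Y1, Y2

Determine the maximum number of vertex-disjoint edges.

4

Unit-capacity flow: source→left, listed edges, right→sink; max matching = max flow.
Augmenting path X1→Y1 (+1); matched 1.
Augmenting path X2→Y4 (+1); matched 2.
Augmenting path X4→Y2 (+1); matched 3.
Augmenting path X5→Y1→X1→Y3 (+1); matched 4.
No augmenting path remains; maximum matching = 4.
König certificate: {X1, X4, X5, Y4} is a vertex cover of size 4 (every listed pair touches it), so no matching can be larger.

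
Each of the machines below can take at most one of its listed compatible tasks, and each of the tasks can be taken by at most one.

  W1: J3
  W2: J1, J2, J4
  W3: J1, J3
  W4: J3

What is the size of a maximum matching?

3

Unit-capacity flow: source→left, listed edges, right→sink; max matching = max flow.
Augmenting path W1→J3 (+1); matched 1.
Augmenting path W2→J1 (+1); matched 2.
Augmenting path W3→J1→W2→J2 (+1); matched 3.
No augmenting path remains; maximum matching = 3.
König certificate: {W2, W3, J3} is a vertex cover of size 3 (every listed pair touches it), so no matching can be larger.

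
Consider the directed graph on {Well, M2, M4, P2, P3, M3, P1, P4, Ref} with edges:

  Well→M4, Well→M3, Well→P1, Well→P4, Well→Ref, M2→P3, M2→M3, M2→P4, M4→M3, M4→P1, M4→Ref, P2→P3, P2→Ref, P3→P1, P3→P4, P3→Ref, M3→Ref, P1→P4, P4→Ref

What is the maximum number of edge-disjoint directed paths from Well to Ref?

4

Assign every edge capacity 1; by Menger, the answer equals the max flow.
Path Well→Ref (+1); total 1.
Path Well→M4→Ref (+1); total 2.
Path Well→M3→Ref (+1); total 3.
Path Well→P4→Ref (+1); total 4.
No residual Well→Ref path; max flow = 4.
Certifying cut of size 4: {P4→Ref, Well→M3, Well→M4, Well→Ref}.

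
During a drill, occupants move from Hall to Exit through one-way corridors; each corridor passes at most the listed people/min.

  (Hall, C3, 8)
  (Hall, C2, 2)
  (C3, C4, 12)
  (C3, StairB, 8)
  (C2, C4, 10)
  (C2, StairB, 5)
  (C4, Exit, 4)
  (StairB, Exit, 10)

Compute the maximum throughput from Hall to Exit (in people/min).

10

Augment Hall→C3→C4→Exit: bottleneck 4, flow now 4.
Augment Hall→C3→StairB→Exit: bottleneck 4, flow now 8.
Augment Hall→C2→StairB→Exit: bottleneck 2, flow now 10.
No augmenting path remains; maximum flow = 10.
In the residual graph, reachable from Hall: {Hall}.
Min-cut edges: Hall→C3 (8), Hall→C2 (2); capacity 8 + 2 = 10.
This cut is saturated, so no flow can exceed 10.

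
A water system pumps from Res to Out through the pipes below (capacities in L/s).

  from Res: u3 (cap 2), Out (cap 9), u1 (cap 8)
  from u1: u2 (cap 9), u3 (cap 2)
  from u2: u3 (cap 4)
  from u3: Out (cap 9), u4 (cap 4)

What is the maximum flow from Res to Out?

17

Augment Res→Out: bottleneck 9, flow now 9.
Augment Res→u3→Out: bottleneck 2, flow now 11.
Augment Res→u1→u3→Out: bottleneck 2, flow now 13.
Augment Res→u1→u2→u3→Out: bottleneck 4, flow now 17.
No augmenting path remains; maximum flow = 17.
In the residual graph, reachable from Res: {Res, u1, u2}.
Min-cut edges: Res→u3 (2), Res→Out (9), u1→u3 (2), u2→u3 (4); capacity 2 + 9 + 2 + 4 = 17.
This cut is saturated, so no flow can exceed 17.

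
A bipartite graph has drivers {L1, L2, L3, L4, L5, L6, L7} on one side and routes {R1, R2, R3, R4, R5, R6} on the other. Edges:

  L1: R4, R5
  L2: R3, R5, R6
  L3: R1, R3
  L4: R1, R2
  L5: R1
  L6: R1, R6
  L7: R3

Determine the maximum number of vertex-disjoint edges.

Unit-capacity flow: source→left, listed edges, right→sink; max matching = max flow.
Augmenting path L1→R4 (+1); matched 1.
Augmenting path L2→R3 (+1); matched 2.
Augmenting path L3→R1 (+1); matched 3.
Augmenting path L4→R2 (+1); matched 4.
Augmenting path L6→R6 (+1); matched 5.
Augmenting path L7→R3→L2→R5 (+1); matched 6.
No augmenting path remains; maximum matching = 6.
König certificate: {L1, L2, L4, L6, R1, R3} is a vertex cover of size 6 (every listed pair touches it), so no matching can be larger.

6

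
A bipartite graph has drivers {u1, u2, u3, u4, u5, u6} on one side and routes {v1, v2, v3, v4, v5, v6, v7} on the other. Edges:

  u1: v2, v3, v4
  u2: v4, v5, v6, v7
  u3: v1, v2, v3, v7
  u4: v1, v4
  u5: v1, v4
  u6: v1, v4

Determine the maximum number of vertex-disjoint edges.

5

Unit-capacity flow: source→left, listed edges, right→sink; max matching = max flow.
Augmenting path u1→v2 (+1); matched 1.
Augmenting path u2→v4 (+1); matched 2.
Augmenting path u3→v1 (+1); matched 3.
Augmenting path u4→v1→u3→v3 (+1); matched 4.
Augmenting path u5→v4→u2→v5 (+1); matched 5.
No augmenting path remains; maximum matching = 5.
König certificate: {u1, u2, u3, v1, v4} is a vertex cover of size 5 (every listed pair touches it), so no matching can be larger.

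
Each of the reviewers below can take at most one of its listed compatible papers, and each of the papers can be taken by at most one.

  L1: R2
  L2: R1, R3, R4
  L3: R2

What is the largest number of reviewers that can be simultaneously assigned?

Unit-capacity flow: source→left, listed edges, right→sink; max matching = max flow.
Augmenting path L1→R2 (+1); matched 1.
Augmenting path L2→R1 (+1); matched 2.
No augmenting path remains; maximum matching = 2.
König certificate: {L2, R2} is a vertex cover of size 2 (every listed pair touches it), so no matching can be larger.

2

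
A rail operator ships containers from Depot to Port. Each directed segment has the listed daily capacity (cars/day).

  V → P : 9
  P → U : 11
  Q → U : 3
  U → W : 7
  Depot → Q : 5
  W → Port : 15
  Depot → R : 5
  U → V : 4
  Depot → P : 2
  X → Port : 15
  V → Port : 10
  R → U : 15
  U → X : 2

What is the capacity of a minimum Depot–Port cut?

10

Augment Depot→P→U→V→Port: bottleneck 2, flow now 2.
Augment Depot→Q→U→V→Port: bottleneck 2, flow now 4.
Augment Depot→Q→U→W→Port: bottleneck 1, flow now 5.
Augment Depot→R→U→W→Port: bottleneck 5, flow now 10.
No augmenting path remains; maximum flow = 10.
By max-flow min-cut, the minimum cut capacity equals the max flow.
In the residual graph, reachable from Depot: {Depot, Q}.
Min-cut edges: Depot→P (2), Depot→R (5), Q→U (3); capacity 2 + 5 + 3 = 10.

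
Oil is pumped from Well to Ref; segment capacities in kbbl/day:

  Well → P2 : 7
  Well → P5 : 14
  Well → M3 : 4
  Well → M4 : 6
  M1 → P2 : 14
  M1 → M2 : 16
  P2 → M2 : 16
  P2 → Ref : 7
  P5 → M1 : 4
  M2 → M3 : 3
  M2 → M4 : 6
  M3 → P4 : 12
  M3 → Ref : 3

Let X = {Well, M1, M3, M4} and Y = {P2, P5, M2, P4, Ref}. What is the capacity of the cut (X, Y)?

Edges leaving {Well, M1, M3, M4}: Well→P2 (7), Well→P5 (14), M1→P2 (14), M1→M2 (16), M3→P4 (12), M3→Ref (3).
Cut capacity = 7 + 14 + 14 + 16 + 12 + 3 = 66.

66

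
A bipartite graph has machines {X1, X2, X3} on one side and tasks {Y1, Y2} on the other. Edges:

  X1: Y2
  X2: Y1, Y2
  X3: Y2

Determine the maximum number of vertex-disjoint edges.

2

Unit-capacity flow: source→left, listed edges, right→sink; max matching = max flow.
Augmenting path X1→Y2 (+1); matched 1.
Augmenting path X2→Y1 (+1); matched 2.
No augmenting path remains; maximum matching = 2.
König certificate: {X2, Y2} is a vertex cover of size 2 (every listed pair touches it), so no matching can be larger.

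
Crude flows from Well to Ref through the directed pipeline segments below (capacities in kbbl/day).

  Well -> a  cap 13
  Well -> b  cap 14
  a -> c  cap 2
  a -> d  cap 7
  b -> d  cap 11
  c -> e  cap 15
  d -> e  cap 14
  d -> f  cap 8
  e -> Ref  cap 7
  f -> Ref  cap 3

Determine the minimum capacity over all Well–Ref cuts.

10

Augment Well→a→c→e→Ref: bottleneck 2, flow now 2.
Augment Well→a→d→e→Ref: bottleneck 5, flow now 7.
Augment Well→a→d→f→Ref: bottleneck 2, flow now 9.
Augment Well→b→d→f→Ref: bottleneck 1, flow now 10.
No augmenting path remains; maximum flow = 10.
By max-flow min-cut, the minimum cut capacity equals the max flow.
In the residual graph, reachable from Well: {Well, a, b, c, d, e, f}.
Min-cut edges: e→Ref (7), f→Ref (3); capacity 7 + 3 = 10.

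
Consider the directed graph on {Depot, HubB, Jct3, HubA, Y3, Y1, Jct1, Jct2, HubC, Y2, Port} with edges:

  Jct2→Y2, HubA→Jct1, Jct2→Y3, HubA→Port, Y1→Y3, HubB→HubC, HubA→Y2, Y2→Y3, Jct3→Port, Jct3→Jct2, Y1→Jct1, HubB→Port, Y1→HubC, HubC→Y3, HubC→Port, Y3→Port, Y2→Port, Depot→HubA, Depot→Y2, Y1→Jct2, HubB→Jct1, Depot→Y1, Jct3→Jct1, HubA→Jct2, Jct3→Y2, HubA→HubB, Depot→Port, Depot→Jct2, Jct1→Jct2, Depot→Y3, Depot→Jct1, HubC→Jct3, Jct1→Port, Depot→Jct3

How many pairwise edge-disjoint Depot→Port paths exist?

7

Assign every edge capacity 1; by Menger, the answer equals the max flow.
Path Depot→Port (+1); total 1.
Path Depot→Jct3→Port (+1); total 2.
Path Depot→HubA→Port (+1); total 3.
Path Depot→Y3→Port (+1); total 4.
Path Depot→Jct1→Port (+1); total 5.
Path Depot→Y2→Port (+1); total 6.
Path Depot→Y1→HubC→Port (+1); total 7.
No residual Depot→Port path; max flow = 7.
Certifying cut of size 7: {Depot→HubA, Depot→Jct1, Depot→Jct3, Depot→Port, Depot→Y1, Y2→Port, Y3→Port}.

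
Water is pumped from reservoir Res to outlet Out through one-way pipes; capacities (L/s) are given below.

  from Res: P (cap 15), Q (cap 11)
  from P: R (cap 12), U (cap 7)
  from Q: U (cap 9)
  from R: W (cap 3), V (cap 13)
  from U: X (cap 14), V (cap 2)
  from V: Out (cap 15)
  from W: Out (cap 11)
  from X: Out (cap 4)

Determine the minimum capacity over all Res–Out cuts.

18

Augment Res→P→R→V→Out: bottleneck 12, flow now 12.
Augment Res→P→U→V→Out: bottleneck 2, flow now 14.
Augment Res→P→U→X→Out: bottleneck 1, flow now 15.
Augment Res→Q→U→X→Out: bottleneck 3, flow now 18.
No augmenting path remains; maximum flow = 18.
By max-flow min-cut, the minimum cut capacity equals the max flow.
In the residual graph, reachable from Res: {Res, P, Q, U, X}.
Min-cut edges: P→R (12), U→V (2), X→Out (4); capacity 12 + 2 + 4 = 18.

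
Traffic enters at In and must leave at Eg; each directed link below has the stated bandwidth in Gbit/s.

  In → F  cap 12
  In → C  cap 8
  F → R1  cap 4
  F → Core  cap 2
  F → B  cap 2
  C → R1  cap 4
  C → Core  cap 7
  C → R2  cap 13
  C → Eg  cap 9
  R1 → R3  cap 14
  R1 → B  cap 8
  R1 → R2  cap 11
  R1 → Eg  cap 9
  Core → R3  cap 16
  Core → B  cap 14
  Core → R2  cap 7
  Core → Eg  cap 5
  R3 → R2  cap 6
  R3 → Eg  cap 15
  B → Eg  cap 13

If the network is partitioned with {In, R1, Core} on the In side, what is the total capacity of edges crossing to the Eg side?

104

Edges leaving {In, R1, Core}: In→F (12), In→C (8), R1→R3 (14), R1→B (8), R1→R2 (11), R1→Eg (9), Core→R3 (16), Core→B (14), Core→R2 (7), Core→Eg (5).
Cut capacity = 12 + 8 + 14 + 8 + 11 + 9 + 16 + 14 + 7 + 5 = 104.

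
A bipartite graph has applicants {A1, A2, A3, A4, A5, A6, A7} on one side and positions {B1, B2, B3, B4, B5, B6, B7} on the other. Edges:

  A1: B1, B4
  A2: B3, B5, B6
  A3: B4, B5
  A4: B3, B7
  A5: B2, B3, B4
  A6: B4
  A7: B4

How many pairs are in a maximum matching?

6

Unit-capacity flow: source→left, listed edges, right→sink; max matching = max flow.
Augmenting path A1→B1 (+1); matched 1.
Augmenting path A2→B3 (+1); matched 2.
Augmenting path A3→B4 (+1); matched 3.
Augmenting path A4→B7 (+1); matched 4.
Augmenting path A5→B2 (+1); matched 5.
Augmenting path A6→B4→A3→B5 (+1); matched 6.
No augmenting path remains; maximum matching = 6.
König certificate: {A1, A2, A3, A4, A5, B4} is a vertex cover of size 6 (every listed pair touches it), so no matching can be larger.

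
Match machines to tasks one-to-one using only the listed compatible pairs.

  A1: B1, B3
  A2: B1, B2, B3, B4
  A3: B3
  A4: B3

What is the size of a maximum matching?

Unit-capacity flow: source→left, listed edges, right→sink; max matching = max flow.
Augmenting path A1→B1 (+1); matched 1.
Augmenting path A2→B2 (+1); matched 2.
Augmenting path A3→B3 (+1); matched 3.
No augmenting path remains; maximum matching = 3.
König certificate: {A1, A2, B3} is a vertex cover of size 3 (every listed pair touches it), so no matching can be larger.

3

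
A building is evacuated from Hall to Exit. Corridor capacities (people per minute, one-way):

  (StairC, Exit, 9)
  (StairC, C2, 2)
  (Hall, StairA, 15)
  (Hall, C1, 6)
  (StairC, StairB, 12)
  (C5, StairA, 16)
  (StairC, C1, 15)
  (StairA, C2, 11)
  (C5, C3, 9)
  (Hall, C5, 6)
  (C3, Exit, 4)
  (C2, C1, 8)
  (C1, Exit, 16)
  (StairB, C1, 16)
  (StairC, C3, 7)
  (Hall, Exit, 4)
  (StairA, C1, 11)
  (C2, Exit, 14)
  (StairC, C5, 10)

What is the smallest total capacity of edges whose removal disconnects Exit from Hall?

31

Augment Hall→Exit: bottleneck 4, flow now 4.
Augment Hall→C1→Exit: bottleneck 6, flow now 10.
Augment Hall→C5→C3→Exit: bottleneck 4, flow now 14.
Augment Hall→StairA→C2→Exit: bottleneck 11, flow now 25.
Augment Hall→StairA→C1→Exit: bottleneck 4, flow now 29.
Augment Hall→C5→StairA→C1→Exit: bottleneck 2, flow now 31.
No augmenting path remains; maximum flow = 31.
By max-flow min-cut, the minimum cut capacity equals the max flow.
In the residual graph, reachable from Hall: {Hall}.
Min-cut edges: Hall→C5 (6), Hall→StairA (15), Hall→C1 (6), Hall→Exit (4); capacity 6 + 15 + 6 + 4 = 31.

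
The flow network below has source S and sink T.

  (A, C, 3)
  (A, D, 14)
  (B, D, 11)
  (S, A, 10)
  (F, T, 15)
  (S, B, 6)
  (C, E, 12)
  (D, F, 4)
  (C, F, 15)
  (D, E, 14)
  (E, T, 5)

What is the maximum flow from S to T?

12

Augment S→A→C→E→T: bottleneck 3, flow now 3.
Augment S→A→D→E→T: bottleneck 2, flow now 5.
Augment S→A→D→F→T: bottleneck 4, flow now 9.
Augment S→A→D→E→C→F→T: bottleneck 1, flow now 10. (uses reverse residual edge)
Augment S→B→D→E→C→F→T: bottleneck 2, flow now 12. (uses reverse residual edge)
No augmenting path remains; maximum flow = 12.
In the residual graph, reachable from S: {S, A, B, D, E}.
Min-cut edges: A→C (3), D→F (4), E→T (5); capacity 3 + 4 + 5 = 12.
This cut is saturated, so no flow can exceed 12.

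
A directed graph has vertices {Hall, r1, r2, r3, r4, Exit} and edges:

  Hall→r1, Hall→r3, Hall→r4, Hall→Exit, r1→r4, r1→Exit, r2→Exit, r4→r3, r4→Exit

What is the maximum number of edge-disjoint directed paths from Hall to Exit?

Assign every edge capacity 1; by Menger, the answer equals the max flow.
Path Hall→Exit (+1); total 1.
Path Hall→r1→Exit (+1); total 2.
Path Hall→r4→Exit (+1); total 3.
No residual Hall→Exit path; max flow = 3.
Certifying cut of size 3: {Hall→Exit, Hall→r1, Hall→r4}.

3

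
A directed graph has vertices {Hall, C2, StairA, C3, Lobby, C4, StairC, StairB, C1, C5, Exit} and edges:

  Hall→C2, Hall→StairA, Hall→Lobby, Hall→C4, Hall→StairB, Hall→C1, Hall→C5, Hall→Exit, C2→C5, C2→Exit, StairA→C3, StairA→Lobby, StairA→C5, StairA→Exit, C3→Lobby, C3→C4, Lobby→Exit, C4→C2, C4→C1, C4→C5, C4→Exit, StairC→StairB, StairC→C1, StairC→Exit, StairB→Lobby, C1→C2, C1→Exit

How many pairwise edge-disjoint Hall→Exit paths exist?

6

Assign every edge capacity 1; by Menger, the answer equals the max flow.
Path Hall→Exit (+1); total 1.
Path Hall→C2→Exit (+1); total 2.
Path Hall→StairA→Exit (+1); total 3.
Path Hall→Lobby→Exit (+1); total 4.
Path Hall→C4→Exit (+1); total 5.
Path Hall→C1→Exit (+1); total 6.
No residual Hall→Exit path; max flow = 6.
Certifying cut of size 6: {Hall→C1, Hall→C2, Hall→C4, Hall→Exit, Hall→StairA, Lobby→Exit}.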